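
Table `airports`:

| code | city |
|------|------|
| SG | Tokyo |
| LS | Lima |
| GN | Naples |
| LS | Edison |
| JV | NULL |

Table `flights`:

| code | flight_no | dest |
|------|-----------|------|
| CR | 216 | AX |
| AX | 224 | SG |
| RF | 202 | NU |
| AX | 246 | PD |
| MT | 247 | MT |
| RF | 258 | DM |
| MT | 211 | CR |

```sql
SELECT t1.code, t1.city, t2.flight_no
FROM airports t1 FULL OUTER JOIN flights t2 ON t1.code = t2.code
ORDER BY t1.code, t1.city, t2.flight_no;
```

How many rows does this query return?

FULL OUTER JOIN keeps every row from both sides; unmatched rows get NULL for the other side's columns.
Matching on t1.code = t2.code.
- t1 row (code=SG): no match → kept, t2 columns NULL.
- t1 row (code=LS): no match → kept, t2 columns NULL.
- t1 row (code=GN): no match → kept, t2 columns NULL.
- t1 row (code=LS): no match → kept, t2 columns NULL.
- t1 row (code=JV): no match → kept, t2 columns NULL.
- plus 7 unmatched t2 row(s), each kept with NULL t1 columns.
Total: 0 matched + 12 padded = 12 rows.

12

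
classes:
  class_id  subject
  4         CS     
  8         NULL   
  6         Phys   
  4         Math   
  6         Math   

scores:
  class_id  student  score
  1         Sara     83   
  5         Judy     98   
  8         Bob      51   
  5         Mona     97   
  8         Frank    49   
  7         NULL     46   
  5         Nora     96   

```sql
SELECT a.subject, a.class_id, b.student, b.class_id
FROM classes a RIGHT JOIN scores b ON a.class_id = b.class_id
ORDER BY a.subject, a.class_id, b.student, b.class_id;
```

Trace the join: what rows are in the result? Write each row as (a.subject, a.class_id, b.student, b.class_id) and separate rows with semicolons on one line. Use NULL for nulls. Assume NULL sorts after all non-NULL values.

(NULL, 8, Bob, 8); (NULL, 8, Frank, 8); (NULL, NULL, Judy, 5); (NULL, NULL, Mona, 5); (NULL, NULL, Nora, 5); (NULL, NULL, Sara, 1); (NULL, NULL, NULL, 7)

RIGHT JOIN keeps every row from `scores`; unmatched rows get NULL for `classes`'s columns.
Matching on a.class_id = b.class_id.
- a (class_id=4) has no partner in b.
- a (class_id=8) pairs with 2 row(s) of b.
- a (class_id=6) has no partner in b.
- a (class_id=4) has no partner in b.
- a (class_id=6) has no partner in b.
- plus 5 unmatched b row(s), each kept with NULL a columns.
After projecting and ordering:
a.subject | a.class_id | b.student | b.class_id
NULL | 8 | Bob | 8
NULL | 8 | Frank | 8
NULL | NULL | Judy | 5
NULL | NULL | Mona | 5
NULL | NULL | Nora | 5
NULL | NULL | Sara | 1
NULL | NULL | NULL | 7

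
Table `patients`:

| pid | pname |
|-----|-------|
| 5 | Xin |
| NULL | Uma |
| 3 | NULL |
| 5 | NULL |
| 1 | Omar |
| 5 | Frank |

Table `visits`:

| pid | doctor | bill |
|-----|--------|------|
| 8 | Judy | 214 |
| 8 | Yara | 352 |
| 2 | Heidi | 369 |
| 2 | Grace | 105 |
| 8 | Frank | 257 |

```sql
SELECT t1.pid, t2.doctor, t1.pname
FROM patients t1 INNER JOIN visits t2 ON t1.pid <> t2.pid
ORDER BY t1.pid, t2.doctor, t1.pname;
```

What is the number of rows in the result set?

25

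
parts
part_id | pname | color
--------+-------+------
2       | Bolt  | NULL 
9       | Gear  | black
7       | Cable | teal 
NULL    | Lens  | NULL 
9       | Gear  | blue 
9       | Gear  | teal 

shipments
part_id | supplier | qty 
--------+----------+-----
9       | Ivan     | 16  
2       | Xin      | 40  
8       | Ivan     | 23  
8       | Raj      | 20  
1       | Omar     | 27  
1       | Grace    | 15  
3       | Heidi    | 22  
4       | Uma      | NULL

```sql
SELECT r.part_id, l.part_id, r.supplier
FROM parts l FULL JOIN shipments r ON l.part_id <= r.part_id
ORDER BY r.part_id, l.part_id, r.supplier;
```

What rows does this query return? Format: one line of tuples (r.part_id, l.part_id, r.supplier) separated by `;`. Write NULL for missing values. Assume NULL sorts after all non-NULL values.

(1, NULL, Grace); (1, NULL, Omar); (2, 2, Xin); (3, 2, Heidi); (4, 2, Uma); (8, 2, Ivan); (8, 2, Raj); (8, 7, Ivan); (8, 7, Raj); (9, 2, Ivan); (9, 7, Ivan); (9, 9, Ivan); (9, 9, Ivan); (9, 9, Ivan); (NULL, NULL, NULL)

FULL OUTER JOIN keeps every row from both sides; unmatched rows get NULL for the other side's columns.
Matching on l.part_id <= r.part_id. A NULL in a compared column never satisfies the condition.
Matched pairs: 12; unmatched l rows kept: 1; unmatched r rows kept: 2.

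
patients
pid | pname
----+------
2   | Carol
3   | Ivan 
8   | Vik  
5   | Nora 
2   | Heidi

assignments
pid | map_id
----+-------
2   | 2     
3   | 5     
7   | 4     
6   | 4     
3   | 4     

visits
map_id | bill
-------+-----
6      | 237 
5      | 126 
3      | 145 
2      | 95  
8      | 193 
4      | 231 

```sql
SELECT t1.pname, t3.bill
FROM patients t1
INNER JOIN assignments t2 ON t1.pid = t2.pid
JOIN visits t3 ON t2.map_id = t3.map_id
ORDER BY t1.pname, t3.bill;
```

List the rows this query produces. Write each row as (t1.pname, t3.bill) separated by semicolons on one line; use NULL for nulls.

Step 1 — t1 INNER JOIN t2 on pid → 4 row(s).
Then INNER JOIN `visits t3` on map_id: keep only rows whose t2.map_id appears in t3.

(Carol, 95); (Heidi, 95); (Ivan, 126); (Ivan, 231)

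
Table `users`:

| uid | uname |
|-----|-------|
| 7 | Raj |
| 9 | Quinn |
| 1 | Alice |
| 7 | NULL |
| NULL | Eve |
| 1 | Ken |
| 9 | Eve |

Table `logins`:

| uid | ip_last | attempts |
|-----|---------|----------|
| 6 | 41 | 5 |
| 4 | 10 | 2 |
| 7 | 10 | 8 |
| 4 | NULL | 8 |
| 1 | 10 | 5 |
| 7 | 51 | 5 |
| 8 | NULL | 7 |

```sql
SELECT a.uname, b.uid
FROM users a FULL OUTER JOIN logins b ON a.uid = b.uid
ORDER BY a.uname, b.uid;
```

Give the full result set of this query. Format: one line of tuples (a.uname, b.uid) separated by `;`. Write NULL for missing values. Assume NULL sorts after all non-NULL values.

FULL OUTER JOIN keeps every row from both sides; unmatched rows get NULL for the other side's columns.
Matching on a.uid = b.uid. A NULL in a compared column never satisfies the condition.
Matched pairs: 6; unmatched a rows kept: 3; unmatched b rows kept: 4.

(Alice, 1); (Eve, NULL); (Eve, NULL); (Ken, 1); (Quinn, NULL); (Raj, 7); (Raj, 7); (NULL, 4); (NULL, 4); (NULL, 6); (NULL, 7); (NULL, 7); (NULL, 8)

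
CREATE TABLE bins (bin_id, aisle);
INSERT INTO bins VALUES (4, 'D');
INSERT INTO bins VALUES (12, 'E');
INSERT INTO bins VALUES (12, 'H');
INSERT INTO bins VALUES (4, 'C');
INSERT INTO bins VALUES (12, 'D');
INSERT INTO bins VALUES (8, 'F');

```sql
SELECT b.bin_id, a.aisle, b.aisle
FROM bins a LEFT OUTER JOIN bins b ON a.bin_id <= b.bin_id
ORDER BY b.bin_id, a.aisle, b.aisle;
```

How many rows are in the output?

25

LEFT JOIN keeps every row from `bins a`; unmatched rows get NULL for `bins b`'s columns.
Matching on a.bin_id <= b.bin_id.
Matched pairs: 25; unmatched a rows kept: 0.
Total: 25 rows.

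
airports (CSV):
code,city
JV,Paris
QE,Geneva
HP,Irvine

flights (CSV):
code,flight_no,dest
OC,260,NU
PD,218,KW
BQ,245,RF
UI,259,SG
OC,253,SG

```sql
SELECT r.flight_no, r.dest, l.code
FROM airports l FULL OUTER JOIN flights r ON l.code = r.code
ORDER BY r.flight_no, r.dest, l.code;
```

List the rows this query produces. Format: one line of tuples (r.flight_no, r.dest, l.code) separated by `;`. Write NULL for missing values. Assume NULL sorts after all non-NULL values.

FULL OUTER JOIN keeps every row from both sides; unmatched rows get NULL for the other side's columns.
Matching on l.code = r.code.
Matched pairs: 0; unmatched l rows kept: 3; unmatched r rows kept: 5.

(218, KW, NULL); (245, RF, NULL); (253, SG, NULL); (259, SG, NULL); (260, NU, NULL); (NULL, NULL, HP); (NULL, NULL, JV); (NULL, NULL, QE)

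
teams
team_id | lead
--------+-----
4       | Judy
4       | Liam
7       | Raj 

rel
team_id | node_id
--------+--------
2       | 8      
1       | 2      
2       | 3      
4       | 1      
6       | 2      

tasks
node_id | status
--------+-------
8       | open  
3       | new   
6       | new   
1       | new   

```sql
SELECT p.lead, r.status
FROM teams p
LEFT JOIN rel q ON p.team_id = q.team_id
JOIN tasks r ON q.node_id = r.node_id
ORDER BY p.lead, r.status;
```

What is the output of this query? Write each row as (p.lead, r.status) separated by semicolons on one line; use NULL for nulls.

Joins associate left-to-right: teams LEFT JOIN rel on team_id gives 3 intermediate row(s).
Then INNER JOIN `tasks r` on node_id: keep only rows whose q.node_id appears in r.

(Judy, new); (Liam, new)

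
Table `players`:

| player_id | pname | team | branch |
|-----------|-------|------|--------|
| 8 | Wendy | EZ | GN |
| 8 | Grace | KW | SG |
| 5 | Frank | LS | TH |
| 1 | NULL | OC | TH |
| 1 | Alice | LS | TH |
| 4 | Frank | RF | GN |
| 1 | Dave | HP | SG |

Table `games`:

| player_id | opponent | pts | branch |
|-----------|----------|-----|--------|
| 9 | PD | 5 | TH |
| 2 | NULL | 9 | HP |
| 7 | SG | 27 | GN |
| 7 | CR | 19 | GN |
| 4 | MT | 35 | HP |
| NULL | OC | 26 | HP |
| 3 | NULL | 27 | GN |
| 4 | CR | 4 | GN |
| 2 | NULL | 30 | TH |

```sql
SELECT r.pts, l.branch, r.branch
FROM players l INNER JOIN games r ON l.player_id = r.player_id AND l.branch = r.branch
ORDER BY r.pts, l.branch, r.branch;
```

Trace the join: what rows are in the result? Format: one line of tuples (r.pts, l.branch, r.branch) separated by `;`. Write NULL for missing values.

INNER JOIN keeps only pairs where the ON condition holds.
Matching on l.player_id = r.player_id AND l.branch = r.branch. A NULL in a compared column never satisfies the condition.
- l (player_id=8, branch=GN) has no partner → excluded.
- l (player_id=8, branch=SG) has no partner → excluded.
- l (player_id=5, branch=TH) has no partner → excluded.
- l (player_id=1, branch=TH) has no partner → excluded.
- l (player_id=1, branch=TH) has no partner → excluded.
- l (player_id=4, branch=GN) pairs with 1 row(s) of r.
- l (player_id=1, branch=SG) has no partner → excluded.
After projecting and ordering:
r.pts | l.branch | r.branch
4 | GN | GN

(4, GN, GN)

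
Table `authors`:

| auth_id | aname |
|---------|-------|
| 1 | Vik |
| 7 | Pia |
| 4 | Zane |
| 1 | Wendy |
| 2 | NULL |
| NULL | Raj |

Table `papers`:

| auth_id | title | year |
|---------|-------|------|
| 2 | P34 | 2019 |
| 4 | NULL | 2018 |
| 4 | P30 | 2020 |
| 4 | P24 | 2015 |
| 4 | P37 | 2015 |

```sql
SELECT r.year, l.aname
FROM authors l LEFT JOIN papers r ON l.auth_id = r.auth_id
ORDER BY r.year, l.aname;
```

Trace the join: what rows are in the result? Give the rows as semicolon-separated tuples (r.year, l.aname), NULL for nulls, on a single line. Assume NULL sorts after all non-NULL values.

(2015, Zane); (2015, Zane); (2018, Zane); (2019, NULL); (2020, Zane); (NULL, Pia); (NULL, Raj); (NULL, Vik); (NULL, Wendy)

LEFT JOIN keeps every row from `authors`; unmatched rows get NULL for `papers`'s columns.
Matching on l.auth_id = r.auth_id. A NULL in a compared column never satisfies the condition.
Matched pairs: 5; unmatched l rows kept: 4.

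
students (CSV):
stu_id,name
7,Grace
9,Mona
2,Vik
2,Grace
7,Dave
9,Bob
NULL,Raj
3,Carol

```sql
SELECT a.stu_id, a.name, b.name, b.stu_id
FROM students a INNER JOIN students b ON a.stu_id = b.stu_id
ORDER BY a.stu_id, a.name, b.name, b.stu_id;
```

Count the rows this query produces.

13

INNER JOIN keeps only pairs where the ON condition holds.
Matching on a.stu_id = b.stu_id. A NULL in a compared column never satisfies the condition.
- a (stu_id=7) pairs with 2 row(s) of b.
- a (stu_id=9) pairs with 2 row(s) of b.
- a (stu_id=2) pairs with 2 row(s) of b.
- a (stu_id=2) pairs with 2 row(s) of b.
- a (stu_id=7) pairs with 2 row(s) of b.
- a (stu_id=9) pairs with 2 row(s) of b.
- a (stu_id=NULL) has no partner → excluded.
- a (stu_id=3) pairs with 1 row(s) of b.
Total: 13 rows.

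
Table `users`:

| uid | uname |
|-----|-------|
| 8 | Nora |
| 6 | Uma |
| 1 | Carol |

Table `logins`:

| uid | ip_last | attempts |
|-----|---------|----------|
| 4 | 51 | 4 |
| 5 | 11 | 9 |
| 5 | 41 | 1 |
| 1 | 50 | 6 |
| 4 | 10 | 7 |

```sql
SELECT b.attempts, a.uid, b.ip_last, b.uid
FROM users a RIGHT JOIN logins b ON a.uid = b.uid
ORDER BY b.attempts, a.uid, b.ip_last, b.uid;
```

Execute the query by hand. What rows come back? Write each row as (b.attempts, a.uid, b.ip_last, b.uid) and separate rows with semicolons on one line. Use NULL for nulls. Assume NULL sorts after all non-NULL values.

(1, NULL, 41, 5); (4, NULL, 51, 4); (6, 1, 50, 1); (7, NULL, 10, 4); (9, NULL, 11, 5)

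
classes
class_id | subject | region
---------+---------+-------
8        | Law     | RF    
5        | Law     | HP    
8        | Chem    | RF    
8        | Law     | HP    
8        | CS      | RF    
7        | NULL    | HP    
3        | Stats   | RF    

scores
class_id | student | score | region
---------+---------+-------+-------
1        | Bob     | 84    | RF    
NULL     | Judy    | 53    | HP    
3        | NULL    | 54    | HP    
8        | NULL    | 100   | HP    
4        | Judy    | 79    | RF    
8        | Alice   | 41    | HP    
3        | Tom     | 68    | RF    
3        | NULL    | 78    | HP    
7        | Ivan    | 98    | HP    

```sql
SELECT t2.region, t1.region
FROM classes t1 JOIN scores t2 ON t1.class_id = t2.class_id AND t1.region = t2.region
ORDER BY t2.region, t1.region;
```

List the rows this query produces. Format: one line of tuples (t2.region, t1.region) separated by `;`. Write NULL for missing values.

(HP, HP); (HP, HP); (HP, HP); (RF, RF)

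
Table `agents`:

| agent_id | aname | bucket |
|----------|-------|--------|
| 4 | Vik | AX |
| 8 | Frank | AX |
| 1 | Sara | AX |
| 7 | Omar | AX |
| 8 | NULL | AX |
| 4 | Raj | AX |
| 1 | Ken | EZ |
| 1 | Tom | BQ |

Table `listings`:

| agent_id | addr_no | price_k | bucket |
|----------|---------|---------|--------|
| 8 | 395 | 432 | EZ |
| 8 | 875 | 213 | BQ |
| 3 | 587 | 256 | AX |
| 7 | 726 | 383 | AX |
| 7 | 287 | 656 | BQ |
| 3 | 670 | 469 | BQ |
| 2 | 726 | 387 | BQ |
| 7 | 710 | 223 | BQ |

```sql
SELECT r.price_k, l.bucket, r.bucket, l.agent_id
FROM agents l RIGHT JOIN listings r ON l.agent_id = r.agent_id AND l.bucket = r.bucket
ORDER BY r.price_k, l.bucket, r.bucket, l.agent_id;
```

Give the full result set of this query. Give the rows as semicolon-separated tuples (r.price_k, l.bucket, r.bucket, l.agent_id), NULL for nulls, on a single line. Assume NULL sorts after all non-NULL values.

(213, NULL, BQ, NULL); (223, NULL, BQ, NULL); (256, NULL, AX, NULL); (383, AX, AX, 7); (387, NULL, BQ, NULL); (432, NULL, EZ, NULL); (469, NULL, BQ, NULL); (656, NULL, BQ, NULL)

RIGHT JOIN keeps every row from `listings`; unmatched rows get NULL for `agents`'s columns.
Matching on l.agent_id = r.agent_id AND l.bucket = r.bucket.
- l (agent_id=4, bucket=AX) has no partner in r.
- l (agent_id=8, bucket=AX) has no partner in r.
- l (agent_id=1, bucket=AX) has no partner in r.
- l (agent_id=7, bucket=AX) pairs with 1 row(s) of r.
- l (agent_id=8, bucket=AX) has no partner in r.
- l (agent_id=4, bucket=AX) has no partner in r.
- l (agent_id=1, bucket=EZ) has no partner in r.
- l (agent_id=1, bucket=BQ) has no partner in r.
- 7 row(s) from r found no l partner → padded with NULL.
After projecting and ordering:
r.price_k | l.bucket | r.bucket | l.agent_id
213 | NULL | BQ | NULL
223 | NULL | BQ | NULL
256 | NULL | AX | NULL
383 | AX | AX | 7
387 | NULL | BQ | NULL
432 | NULL | EZ | NULL
469 | NULL | BQ | NULL
656 | NULL | BQ | NULL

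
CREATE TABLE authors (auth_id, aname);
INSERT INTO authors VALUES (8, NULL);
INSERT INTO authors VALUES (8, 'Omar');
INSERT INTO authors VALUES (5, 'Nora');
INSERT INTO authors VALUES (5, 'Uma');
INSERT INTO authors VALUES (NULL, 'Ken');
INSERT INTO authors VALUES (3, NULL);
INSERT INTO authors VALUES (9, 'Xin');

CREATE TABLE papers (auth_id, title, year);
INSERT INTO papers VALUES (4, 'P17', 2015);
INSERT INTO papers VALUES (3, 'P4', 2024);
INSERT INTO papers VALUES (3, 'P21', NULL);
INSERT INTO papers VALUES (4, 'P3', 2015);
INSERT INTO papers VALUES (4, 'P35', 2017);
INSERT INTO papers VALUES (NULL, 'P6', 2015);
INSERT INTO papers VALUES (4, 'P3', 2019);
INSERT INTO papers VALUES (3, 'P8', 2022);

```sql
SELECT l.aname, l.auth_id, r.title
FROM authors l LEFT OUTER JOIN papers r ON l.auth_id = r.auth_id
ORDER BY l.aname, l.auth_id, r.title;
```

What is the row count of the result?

9

LEFT JOIN keeps every row from `authors`; unmatched rows get NULL for `papers`'s columns.
Matching on l.auth_id = r.auth_id. A NULL in a compared column never satisfies the condition.
- l (auth_id=8) has no partner → padded with NULL.
- l (auth_id=8) has no partner → padded with NULL.
- l (auth_id=5) has no partner → padded with NULL.
- l (auth_id=5) has no partner → padded with NULL.
- l (auth_id=NULL) has no partner → padded with NULL.
- l (auth_id=3) pairs with 3 row(s) of r.
- l (auth_id=9) has no partner → padded with NULL.
Total: 3 matched + 6 padded = 9 rows.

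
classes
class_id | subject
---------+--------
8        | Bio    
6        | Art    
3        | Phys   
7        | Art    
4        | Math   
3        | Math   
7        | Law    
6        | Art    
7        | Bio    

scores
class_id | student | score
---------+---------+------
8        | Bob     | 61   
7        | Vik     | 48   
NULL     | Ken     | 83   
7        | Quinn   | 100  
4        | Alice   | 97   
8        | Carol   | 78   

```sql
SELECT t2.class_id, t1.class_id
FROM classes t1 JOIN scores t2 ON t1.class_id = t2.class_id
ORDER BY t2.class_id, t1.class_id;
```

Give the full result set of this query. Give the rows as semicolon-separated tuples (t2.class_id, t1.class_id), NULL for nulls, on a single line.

INNER JOIN keeps only pairs where the ON condition holds.
Matching on t1.class_id = t2.class_id. A NULL in a compared column never satisfies the condition.
Matched pairs: 9.

(4, 4); (7, 7); (7, 7); (7, 7); (7, 7); (7, 7); (7, 7); (8, 8); (8, 8)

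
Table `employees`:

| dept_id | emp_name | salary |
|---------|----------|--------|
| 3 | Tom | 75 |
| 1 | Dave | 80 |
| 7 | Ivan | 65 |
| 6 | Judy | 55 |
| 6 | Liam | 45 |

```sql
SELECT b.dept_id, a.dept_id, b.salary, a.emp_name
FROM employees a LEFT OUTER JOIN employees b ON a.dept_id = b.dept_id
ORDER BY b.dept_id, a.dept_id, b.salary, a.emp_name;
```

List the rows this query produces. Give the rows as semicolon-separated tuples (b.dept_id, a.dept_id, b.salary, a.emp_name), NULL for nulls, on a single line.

LEFT JOIN keeps every row from `employees a`; unmatched rows get NULL for `employees b`'s columns.
Matching on a.dept_id = b.dept_id.
Matched pairs: 7; unmatched a rows kept: 0.

(1, 1, 80, Dave); (3, 3, 75, Tom); (6, 6, 45, Judy); (6, 6, 45, Liam); (6, 6, 55, Judy); (6, 6, 55, Liam); (7, 7, 65, Ivan)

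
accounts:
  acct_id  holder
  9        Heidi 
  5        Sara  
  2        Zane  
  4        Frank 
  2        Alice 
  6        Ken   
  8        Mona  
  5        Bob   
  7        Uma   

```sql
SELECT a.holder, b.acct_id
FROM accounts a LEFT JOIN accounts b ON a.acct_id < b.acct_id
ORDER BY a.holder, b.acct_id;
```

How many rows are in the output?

35

LEFT JOIN keeps every row from `accounts a`; unmatched rows get NULL for `accounts b`'s columns.
Matching on a.acct_id < b.acct_id.
- a (acct_id=9) has no partner → padded with NULL.
- a (acct_id=5) pairs with 4 row(s) of b.
- a (acct_id=2) pairs with 7 row(s) of b.
- a (acct_id=4) pairs with 6 row(s) of b.
- a (acct_id=2) pairs with 7 row(s) of b.
- a (acct_id=6) pairs with 3 row(s) of b.
- a (acct_id=8) pairs with 1 row(s) of b.
- a (acct_id=5) pairs with 4 row(s) of b.
- a (acct_id=7) pairs with 2 row(s) of b.
Total: 34 matched + 1 padded = 35 rows.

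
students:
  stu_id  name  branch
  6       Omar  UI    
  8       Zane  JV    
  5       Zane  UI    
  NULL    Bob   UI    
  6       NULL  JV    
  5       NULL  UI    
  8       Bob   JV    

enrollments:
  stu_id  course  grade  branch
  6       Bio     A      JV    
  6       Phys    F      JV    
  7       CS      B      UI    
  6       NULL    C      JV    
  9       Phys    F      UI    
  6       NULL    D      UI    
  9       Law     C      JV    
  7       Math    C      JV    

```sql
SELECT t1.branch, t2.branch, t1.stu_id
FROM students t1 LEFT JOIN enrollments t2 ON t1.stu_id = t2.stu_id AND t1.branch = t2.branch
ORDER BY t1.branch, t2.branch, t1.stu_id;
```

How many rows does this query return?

LEFT JOIN keeps every row from `students`; unmatched rows get NULL for `enrollments`'s columns.
Matching on t1.stu_id = t2.stu_id AND t1.branch = t2.branch. A NULL in a compared column never satisfies the condition.
- stu_id=6, branch=UI: 1 matching t2 row(s), so 1 row(s) emitted.
- stu_id=8, branch=JV: no t2 row matches, row kept with t2 columns NULL.
- stu_id=5, branch=UI: no t2 row matches, row kept with t2 columns NULL.
- stu_id=NULL, branch=UI: no t2 row matches, row kept with t2 columns NULL.
- stu_id=6, branch=JV: 3 matching t2 row(s), so 3 row(s) emitted.
- stu_id=5, branch=UI: no t2 row matches, row kept with t2 columns NULL.
- stu_id=8, branch=JV: no t2 row matches, row kept with t2 columns NULL.
Total: 4 matched + 5 padded = 9 rows.

9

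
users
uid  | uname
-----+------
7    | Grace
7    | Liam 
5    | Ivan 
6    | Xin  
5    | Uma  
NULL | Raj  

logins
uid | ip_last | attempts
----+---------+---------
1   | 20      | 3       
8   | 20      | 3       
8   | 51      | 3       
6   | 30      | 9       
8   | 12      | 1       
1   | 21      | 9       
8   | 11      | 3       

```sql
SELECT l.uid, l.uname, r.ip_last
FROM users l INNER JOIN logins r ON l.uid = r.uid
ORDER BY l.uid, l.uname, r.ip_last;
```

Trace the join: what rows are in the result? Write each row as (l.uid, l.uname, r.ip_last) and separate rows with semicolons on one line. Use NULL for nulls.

INNER JOIN keeps only pairs where the ON condition holds.
Matching on l.uid = r.uid. A NULL in a compared column never satisfies the condition.
- l (uid=7) has no partner → excluded.
- l (uid=7) has no partner → excluded.
- l (uid=5) has no partner → excluded.
- l (uid=6) pairs with 1 row(s) of r.
- l (uid=5) has no partner → excluded.
- l (uid=NULL) has no partner → excluded.
After projecting and ordering:
l.uid | l.uname | r.ip_last
6 | Xin | 30

(6, Xin, 30)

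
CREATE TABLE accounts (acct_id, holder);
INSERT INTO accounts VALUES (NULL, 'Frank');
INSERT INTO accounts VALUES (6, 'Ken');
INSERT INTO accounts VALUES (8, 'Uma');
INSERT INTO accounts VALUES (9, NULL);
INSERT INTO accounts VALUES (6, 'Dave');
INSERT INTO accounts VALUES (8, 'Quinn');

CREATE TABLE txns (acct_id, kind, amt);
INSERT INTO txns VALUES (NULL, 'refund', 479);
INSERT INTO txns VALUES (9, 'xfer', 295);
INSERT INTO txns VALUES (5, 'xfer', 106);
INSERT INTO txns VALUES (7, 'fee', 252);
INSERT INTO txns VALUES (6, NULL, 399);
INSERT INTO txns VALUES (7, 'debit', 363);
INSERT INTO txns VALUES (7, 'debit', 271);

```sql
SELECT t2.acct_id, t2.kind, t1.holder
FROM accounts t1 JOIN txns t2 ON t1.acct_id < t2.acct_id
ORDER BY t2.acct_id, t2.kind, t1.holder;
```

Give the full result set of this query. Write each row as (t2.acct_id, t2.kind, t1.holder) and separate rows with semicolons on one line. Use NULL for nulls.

(7, debit, Dave); (7, debit, Dave); (7, debit, Ken); (7, debit, Ken); (7, fee, Dave); (7, fee, Ken); (9, xfer, Dave); (9, xfer, Ken); (9, xfer, Quinn); (9, xfer, Uma)

INNER JOIN keeps only pairs where the ON condition holds.
Matching on t1.acct_id < t2.acct_id. A NULL in a compared column never satisfies the condition.
Matched pairs: 10.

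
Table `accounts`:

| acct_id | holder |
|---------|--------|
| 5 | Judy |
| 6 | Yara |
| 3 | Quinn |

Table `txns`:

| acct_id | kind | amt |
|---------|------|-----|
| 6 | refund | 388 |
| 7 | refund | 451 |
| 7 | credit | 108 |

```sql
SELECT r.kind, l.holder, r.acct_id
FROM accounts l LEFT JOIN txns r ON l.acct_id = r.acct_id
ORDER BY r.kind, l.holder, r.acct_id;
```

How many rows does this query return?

3

LEFT JOIN keeps every row from `accounts`; unmatched rows get NULL for `txns`'s columns.
Matching on l.acct_id = r.acct_id.
Matched pairs: 1; unmatched l rows kept: 2.
Total: 1 matched + 2 padded = 3 rows.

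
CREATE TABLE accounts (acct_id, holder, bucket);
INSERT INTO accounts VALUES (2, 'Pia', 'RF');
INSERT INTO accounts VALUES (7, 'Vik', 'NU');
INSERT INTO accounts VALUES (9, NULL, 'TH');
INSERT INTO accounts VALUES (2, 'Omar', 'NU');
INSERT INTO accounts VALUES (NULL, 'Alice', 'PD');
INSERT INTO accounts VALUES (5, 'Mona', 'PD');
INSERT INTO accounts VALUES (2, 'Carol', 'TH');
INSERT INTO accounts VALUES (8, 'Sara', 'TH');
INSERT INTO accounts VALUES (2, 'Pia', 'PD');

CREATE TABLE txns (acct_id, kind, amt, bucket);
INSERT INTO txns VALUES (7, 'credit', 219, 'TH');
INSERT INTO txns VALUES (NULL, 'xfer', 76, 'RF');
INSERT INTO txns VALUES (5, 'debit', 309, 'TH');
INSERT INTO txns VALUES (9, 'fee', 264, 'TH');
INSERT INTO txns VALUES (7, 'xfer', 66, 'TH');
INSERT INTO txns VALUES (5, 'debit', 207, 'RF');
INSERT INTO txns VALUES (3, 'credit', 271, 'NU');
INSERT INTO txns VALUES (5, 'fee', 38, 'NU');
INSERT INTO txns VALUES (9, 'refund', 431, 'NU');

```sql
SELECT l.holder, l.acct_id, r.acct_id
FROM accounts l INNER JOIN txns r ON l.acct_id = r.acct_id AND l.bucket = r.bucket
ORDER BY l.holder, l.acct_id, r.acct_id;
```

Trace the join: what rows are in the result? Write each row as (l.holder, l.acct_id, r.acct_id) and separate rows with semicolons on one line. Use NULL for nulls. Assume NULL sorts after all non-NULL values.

INNER JOIN keeps only pairs where the ON condition holds.
Matching on l.acct_id = r.acct_id AND l.bucket = r.bucket. A NULL in a compared column never satisfies the condition.
- l[0] acct_id=2, bucket=RF → no match; dropped.
- l[1] acct_id=7, bucket=NU → no match; dropped.
- l[2] acct_id=9, bucket=TH → 1 match(es) in r → 1 row(s).
- l[3] acct_id=2, bucket=NU → no match; dropped.
- l[4] acct_id=NULL, bucket=PD → no match; dropped.
- l[5] acct_id=5, bucket=PD → no match; dropped.
- l[6] acct_id=2, bucket=TH → no match; dropped.
- l[7] acct_id=8, bucket=TH → no match; dropped.
- l[8] acct_id=2, bucket=PD → no match; dropped.
After projecting and ordering:
l.holder | l.acct_id | r.acct_id
NULL | 9 | 9

(NULL, 9, 9)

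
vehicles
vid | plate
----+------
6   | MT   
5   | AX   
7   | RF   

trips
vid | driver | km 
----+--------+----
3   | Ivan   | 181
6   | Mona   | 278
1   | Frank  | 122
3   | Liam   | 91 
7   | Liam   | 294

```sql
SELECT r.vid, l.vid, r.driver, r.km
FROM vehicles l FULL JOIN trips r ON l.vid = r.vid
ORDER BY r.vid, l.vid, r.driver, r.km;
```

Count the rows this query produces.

6

FULL OUTER JOIN keeps every row from both sides; unmatched rows get NULL for the other side's columns.
Matching on l.vid = r.vid.
Matched pairs: 2; unmatched l rows kept: 1; unmatched r rows kept: 3.
Total: 2 matched + 4 padded = 6 rows.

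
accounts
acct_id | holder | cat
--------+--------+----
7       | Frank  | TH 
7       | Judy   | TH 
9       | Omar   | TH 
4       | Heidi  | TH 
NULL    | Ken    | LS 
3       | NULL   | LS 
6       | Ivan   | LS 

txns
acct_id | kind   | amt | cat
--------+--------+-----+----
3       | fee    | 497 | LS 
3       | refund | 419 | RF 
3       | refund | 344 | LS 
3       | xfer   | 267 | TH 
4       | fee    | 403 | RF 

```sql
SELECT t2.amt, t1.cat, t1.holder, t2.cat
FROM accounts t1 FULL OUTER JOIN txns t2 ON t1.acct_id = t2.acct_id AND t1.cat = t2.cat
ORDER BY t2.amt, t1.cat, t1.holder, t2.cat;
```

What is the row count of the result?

11

FULL OUTER JOIN keeps every row from both sides; unmatched rows get NULL for the other side's columns.
Matching on t1.acct_id = t2.acct_id AND t1.cat = t2.cat. A NULL in a compared column never satisfies the condition.
Matched pairs: 2; unmatched t1 rows kept: 6; unmatched t2 rows kept: 3.
Total: 2 matched + 9 padded = 11 rows.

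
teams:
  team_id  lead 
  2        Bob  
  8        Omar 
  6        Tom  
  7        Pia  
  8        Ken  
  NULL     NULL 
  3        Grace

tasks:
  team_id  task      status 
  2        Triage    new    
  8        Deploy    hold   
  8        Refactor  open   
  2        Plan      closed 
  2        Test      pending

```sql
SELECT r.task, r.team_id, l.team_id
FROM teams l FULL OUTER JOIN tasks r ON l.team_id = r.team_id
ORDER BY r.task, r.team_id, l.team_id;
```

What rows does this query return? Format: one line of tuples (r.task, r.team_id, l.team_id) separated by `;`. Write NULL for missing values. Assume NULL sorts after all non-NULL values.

(Deploy, 8, 8); (Deploy, 8, 8); (Plan, 2, 2); (Refactor, 8, 8); (Refactor, 8, 8); (Test, 2, 2); (Triage, 2, 2); (NULL, NULL, 3); (NULL, NULL, 6); (NULL, NULL, 7); (NULL, NULL, NULL)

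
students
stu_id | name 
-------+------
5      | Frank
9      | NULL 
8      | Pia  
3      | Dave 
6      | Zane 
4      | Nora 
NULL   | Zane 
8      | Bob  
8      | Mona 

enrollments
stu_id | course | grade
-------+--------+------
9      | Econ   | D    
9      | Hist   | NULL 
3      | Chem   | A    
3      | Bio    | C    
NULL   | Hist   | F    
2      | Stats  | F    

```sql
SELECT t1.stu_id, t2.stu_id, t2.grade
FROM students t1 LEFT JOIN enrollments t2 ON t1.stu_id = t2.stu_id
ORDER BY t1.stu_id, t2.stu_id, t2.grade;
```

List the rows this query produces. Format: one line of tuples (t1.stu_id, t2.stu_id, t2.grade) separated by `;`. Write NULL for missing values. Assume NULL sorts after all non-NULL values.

LEFT JOIN keeps every row from `students`; unmatched rows get NULL for `enrollments`'s columns.
Matching on t1.stu_id = t2.stu_id. A NULL in a compared column never satisfies the condition.
- stu_id=5: no t2 row matches, row kept with t2 columns NULL.
- stu_id=9: 2 matching t2 row(s), so 2 row(s) emitted.
- stu_id=8: no t2 row matches, row kept with t2 columns NULL.
- stu_id=3: 2 matching t2 row(s), so 2 row(s) emitted.
- stu_id=6: no t2 row matches, row kept with t2 columns NULL.
- stu_id=4: no t2 row matches, row kept with t2 columns NULL.
- stu_id=NULL: no t2 row matches, row kept with t2 columns NULL.
- stu_id=8: no t2 row matches, row kept with t2 columns NULL.
- stu_id=8: no t2 row matches, row kept with t2 columns NULL.

(3, 3, A); (3, 3, C); (4, NULL, NULL); (5, NULL, NULL); (6, NULL, NULL); (8, NULL, NULL); (8, NULL, NULL); (8, NULL, NULL); (9, 9, D); (9, 9, NULL); (NULL, NULL, NULL)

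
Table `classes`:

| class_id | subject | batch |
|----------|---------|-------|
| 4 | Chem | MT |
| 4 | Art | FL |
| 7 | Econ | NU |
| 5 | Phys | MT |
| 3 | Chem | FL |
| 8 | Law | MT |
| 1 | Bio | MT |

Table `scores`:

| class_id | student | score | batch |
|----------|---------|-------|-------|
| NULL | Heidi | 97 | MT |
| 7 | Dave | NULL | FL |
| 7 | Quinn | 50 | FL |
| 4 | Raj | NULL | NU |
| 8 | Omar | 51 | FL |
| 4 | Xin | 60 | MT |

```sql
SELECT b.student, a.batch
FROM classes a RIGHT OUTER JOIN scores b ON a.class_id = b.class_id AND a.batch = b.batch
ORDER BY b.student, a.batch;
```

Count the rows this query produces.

6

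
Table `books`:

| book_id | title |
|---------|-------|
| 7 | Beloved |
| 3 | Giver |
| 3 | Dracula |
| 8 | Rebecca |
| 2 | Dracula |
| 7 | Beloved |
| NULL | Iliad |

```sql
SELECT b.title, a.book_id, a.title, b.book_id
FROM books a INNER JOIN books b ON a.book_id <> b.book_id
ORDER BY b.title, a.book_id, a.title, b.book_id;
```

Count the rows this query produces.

INNER JOIN keeps only pairs where the ON condition holds.
Matching on a.book_id <> b.book_id. A NULL in a compared column never satisfies the condition.
- a[0] book_id=7 → 4 match(es) in b → 4 row(s).
- a[1] book_id=3 → 4 match(es) in b → 4 row(s).
- a[2] book_id=3 → 4 match(es) in b → 4 row(s).
- a[3] book_id=8 → 5 match(es) in b → 5 row(s).
- a[4] book_id=2 → 5 match(es) in b → 5 row(s).
- a[5] book_id=7 → 4 match(es) in b → 4 row(s).
- a[6] book_id=NULL → no match; dropped.
Total: 26 rows.

26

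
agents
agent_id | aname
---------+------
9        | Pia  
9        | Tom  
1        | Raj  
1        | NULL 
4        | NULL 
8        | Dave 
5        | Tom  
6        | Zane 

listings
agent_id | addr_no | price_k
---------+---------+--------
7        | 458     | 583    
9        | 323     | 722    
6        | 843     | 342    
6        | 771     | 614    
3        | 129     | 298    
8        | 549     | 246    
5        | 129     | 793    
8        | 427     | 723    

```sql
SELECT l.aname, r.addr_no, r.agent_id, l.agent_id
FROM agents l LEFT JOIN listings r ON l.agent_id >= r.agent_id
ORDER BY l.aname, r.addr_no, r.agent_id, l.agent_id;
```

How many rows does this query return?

32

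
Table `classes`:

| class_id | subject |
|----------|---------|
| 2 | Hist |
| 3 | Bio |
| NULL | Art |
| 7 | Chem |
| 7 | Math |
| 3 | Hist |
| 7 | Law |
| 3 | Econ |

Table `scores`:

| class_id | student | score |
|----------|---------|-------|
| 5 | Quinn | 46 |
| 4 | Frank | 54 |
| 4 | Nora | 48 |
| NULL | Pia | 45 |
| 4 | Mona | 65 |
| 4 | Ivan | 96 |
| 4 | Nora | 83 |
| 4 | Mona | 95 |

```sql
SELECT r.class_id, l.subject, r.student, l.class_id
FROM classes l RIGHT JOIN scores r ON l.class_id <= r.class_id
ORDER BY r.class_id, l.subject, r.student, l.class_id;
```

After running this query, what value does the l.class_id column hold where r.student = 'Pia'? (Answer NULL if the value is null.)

RIGHT JOIN keeps every row from `scores`; unmatched rows get NULL for `classes`'s columns.
Matching on l.class_id <= r.class_id. A NULL in a compared column never satisfies the condition.
- l[0] class_id=2 → 7 match(es) in r → 7 row(s).
- l[1] class_id=3 → 7 match(es) in r → 7 row(s).
- l[2] class_id=NULL → no match.
- l[3] class_id=7 → no match.
- l[4] class_id=7 → no match.
- l[5] class_id=3 → 7 match(es) in r → 7 row(s).
- l[6] class_id=7 → no match.
- l[7] class_id=3 → 7 match(es) in r → 7 row(s).
- plus 1 unmatched r row(s), each kept with NULL l columns.

NULL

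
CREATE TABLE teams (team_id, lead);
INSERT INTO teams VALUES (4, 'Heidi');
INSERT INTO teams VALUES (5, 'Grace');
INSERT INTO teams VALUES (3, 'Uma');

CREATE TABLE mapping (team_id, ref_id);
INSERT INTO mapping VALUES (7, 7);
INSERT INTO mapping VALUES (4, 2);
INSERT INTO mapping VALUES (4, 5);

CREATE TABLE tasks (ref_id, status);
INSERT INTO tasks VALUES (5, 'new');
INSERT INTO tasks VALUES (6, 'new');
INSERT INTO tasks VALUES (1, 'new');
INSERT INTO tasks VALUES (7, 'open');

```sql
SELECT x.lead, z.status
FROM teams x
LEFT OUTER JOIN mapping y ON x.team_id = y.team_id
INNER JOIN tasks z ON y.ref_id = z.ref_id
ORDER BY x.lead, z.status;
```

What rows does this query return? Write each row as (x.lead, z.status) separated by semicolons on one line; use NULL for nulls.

Step 1 — x LEFT JOIN y on team_id → 4 row(s).
Then INNER JOIN `tasks z` on ref_id: keep only rows whose y.ref_id appears in z.

(Heidi, new)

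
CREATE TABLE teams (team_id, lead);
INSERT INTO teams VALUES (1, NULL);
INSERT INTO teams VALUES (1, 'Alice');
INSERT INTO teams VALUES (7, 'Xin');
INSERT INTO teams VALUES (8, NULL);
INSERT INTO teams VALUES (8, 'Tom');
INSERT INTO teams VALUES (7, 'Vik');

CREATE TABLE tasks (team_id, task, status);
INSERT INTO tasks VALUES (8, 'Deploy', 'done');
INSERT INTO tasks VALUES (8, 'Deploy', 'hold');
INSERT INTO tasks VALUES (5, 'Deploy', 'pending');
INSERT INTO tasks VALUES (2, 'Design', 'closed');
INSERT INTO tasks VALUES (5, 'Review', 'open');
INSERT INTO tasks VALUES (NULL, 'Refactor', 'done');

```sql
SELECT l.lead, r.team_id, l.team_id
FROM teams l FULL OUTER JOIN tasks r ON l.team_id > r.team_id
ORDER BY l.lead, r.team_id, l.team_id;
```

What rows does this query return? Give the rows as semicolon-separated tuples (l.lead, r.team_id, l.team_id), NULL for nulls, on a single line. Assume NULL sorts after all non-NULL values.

(Alice, NULL, 1); (Tom, 2, 8); (Tom, 5, 8); (Tom, 5, 8); (Vik, 2, 7); (Vik, 5, 7); (Vik, 5, 7); (Xin, 2, 7); (Xin, 5, 7); (Xin, 5, 7); (NULL, 2, 8); (NULL, 5, 8); (NULL, 5, 8); (NULL, 8, NULL); (NULL, 8, NULL); (NULL, NULL, 1); (NULL, NULL, NULL)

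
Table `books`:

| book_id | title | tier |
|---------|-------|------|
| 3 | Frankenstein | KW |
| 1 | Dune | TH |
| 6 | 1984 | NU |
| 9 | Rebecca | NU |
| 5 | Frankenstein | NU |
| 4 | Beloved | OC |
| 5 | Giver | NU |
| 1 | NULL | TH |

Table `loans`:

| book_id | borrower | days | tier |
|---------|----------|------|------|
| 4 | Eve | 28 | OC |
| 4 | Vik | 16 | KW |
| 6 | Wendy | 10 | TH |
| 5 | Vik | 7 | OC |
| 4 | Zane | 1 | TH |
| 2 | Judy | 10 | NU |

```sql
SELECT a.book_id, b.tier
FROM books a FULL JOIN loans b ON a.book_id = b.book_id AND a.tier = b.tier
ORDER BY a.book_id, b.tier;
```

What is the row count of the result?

FULL OUTER JOIN keeps every row from both sides; unmatched rows get NULL for the other side's columns.
Matching on a.book_id = b.book_id AND a.tier = b.tier.
Matched pairs: 1; unmatched a rows kept: 7; unmatched b rows kept: 5.
Total: 1 matched + 12 padded = 13 rows.

13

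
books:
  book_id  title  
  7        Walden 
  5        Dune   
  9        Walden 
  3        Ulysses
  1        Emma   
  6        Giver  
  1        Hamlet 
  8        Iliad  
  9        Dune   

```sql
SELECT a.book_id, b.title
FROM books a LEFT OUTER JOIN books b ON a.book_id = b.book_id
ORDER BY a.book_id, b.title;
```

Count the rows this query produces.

13

LEFT JOIN keeps every row from `books a`; unmatched rows get NULL for `books b`'s columns.
Matching on a.book_id = b.book_id.
- book_id=7: 1 matching b row(s), so 1 row(s) emitted.
- book_id=5: 1 matching b row(s), so 1 row(s) emitted.
- book_id=9: 2 matching b row(s), so 2 row(s) emitted.
- book_id=3: 1 matching b row(s), so 1 row(s) emitted.
- book_id=1: 2 matching b row(s), so 2 row(s) emitted.
- book_id=6: 1 matching b row(s), so 1 row(s) emitted.
- book_id=1: 2 matching b row(s), so 2 row(s) emitted.
- book_id=8: 1 matching b row(s), so 1 row(s) emitted.
- book_id=9: 2 matching b row(s), so 2 row(s) emitted.
Total: 13 rows.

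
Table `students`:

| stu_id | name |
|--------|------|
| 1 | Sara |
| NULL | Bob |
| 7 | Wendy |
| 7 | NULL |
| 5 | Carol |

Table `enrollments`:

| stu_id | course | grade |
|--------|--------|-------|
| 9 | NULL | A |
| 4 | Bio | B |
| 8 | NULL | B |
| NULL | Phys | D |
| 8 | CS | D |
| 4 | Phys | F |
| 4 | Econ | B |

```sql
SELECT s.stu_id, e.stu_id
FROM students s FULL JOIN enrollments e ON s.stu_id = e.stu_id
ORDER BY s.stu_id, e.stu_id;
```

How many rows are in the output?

12

FULL OUTER JOIN keeps every row from both sides; unmatched rows get NULL for the other side's columns.
Matching on s.stu_id = e.stu_id. A NULL in a compared column never satisfies the condition.
- s (stu_id=1) has no partner → padded with NULL.
- s (stu_id=NULL) has no partner → padded with NULL.
- s (stu_id=7) has no partner → padded with NULL.
- s (stu_id=7) has no partner → padded with NULL.
- s (stu_id=5) has no partner → padded with NULL.
- 7 row(s) from e found no s partner → padded with NULL.
Total: 0 matched + 12 padded = 12 rows.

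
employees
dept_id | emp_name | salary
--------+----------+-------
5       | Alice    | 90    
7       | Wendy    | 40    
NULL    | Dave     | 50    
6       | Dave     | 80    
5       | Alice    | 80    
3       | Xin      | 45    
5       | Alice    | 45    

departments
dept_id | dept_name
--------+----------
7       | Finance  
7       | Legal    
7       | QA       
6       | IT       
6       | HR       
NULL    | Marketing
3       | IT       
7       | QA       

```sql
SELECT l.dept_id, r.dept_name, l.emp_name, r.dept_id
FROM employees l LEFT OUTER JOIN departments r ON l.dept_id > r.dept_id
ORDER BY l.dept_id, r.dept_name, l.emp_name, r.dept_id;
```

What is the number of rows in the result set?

9

LEFT JOIN keeps every row from `employees`; unmatched rows get NULL for `departments`'s columns.
Matching on l.dept_id > r.dept_id. A NULL in a compared column never satisfies the condition.
- l row (dept_id=5): matches 1 r row(s) → 1 output row(s).
- l row (dept_id=7): matches 3 r row(s) → 3 output row(s).
- l row (dept_id=NULL): no match → kept, r columns NULL.
- l row (dept_id=6): matches 1 r row(s) → 1 output row(s).
- l row (dept_id=5): matches 1 r row(s) → 1 output row(s).
- l row (dept_id=3): no match → kept, r columns NULL.
- l row (dept_id=5): matches 1 r row(s) → 1 output row(s).
Total: 7 matched + 2 padded = 9 rows.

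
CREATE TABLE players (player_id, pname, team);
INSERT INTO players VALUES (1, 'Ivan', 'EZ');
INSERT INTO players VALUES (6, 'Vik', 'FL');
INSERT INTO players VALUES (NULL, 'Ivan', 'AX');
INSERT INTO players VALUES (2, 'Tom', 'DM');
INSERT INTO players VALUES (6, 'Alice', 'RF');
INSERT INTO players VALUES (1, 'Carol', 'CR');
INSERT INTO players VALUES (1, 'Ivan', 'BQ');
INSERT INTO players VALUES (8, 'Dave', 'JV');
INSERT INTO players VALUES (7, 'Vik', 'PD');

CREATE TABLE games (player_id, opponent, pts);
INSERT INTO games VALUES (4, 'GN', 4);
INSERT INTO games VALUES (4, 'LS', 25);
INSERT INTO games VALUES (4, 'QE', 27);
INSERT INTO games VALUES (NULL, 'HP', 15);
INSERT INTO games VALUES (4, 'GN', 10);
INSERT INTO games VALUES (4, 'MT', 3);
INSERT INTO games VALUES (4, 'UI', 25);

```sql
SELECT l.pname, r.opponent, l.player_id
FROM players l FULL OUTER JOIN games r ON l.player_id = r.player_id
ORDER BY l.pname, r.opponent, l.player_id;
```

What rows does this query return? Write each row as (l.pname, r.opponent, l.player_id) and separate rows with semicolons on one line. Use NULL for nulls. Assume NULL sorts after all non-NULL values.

(Alice, NULL, 6); (Carol, NULL, 1); (Dave, NULL, 8); (Ivan, NULL, 1); (Ivan, NULL, 1); (Ivan, NULL, NULL); (Tom, NULL, 2); (Vik, NULL, 6); (Vik, NULL, 7); (NULL, GN, NULL); (NULL, GN, NULL); (NULL, HP, NULL); (NULL, LS, NULL); (NULL, MT, NULL); (NULL, QE, NULL); (NULL, UI, NULL)

FULL OUTER JOIN keeps every row from both sides; unmatched rows get NULL for the other side's columns.
Matching on l.player_id = r.player_id. A NULL in a compared column never satisfies the condition.
- l (player_id=1) has no partner → padded with NULL.
- l (player_id=6) has no partner → padded with NULL.
- l (player_id=NULL) has no partner → padded with NULL.
- l (player_id=2) has no partner → padded with NULL.
- l (player_id=6) has no partner → padded with NULL.
- l (player_id=1) has no partner → padded with NULL.
- l (player_id=1) has no partner → padded with NULL.
- l (player_id=8) has no partner → padded with NULL.
- l (player_id=7) has no partner → padded with NULL.
- 7 r row(s) had no l match → kept, l columns NULL.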